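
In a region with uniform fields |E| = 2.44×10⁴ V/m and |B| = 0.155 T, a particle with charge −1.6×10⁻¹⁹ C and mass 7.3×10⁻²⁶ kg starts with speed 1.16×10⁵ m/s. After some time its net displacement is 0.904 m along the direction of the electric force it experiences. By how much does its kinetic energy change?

The magnetic force is always ⟂ v and does no work; only the electric force changes KE.
ΔKE = F_E · d = |q|E d = (1.6×10⁻¹⁹)(2.44×10⁴)(0.904) ≈ 3.53×10⁻¹⁵ J.

ΔKE ≈ 3.53×10⁻¹⁵ J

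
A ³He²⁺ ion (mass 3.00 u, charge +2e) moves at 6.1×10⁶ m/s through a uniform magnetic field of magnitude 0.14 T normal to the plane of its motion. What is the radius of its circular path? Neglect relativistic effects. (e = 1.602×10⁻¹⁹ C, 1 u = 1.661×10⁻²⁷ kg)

The magnetic force provides the centripetal force: |q|vB = mv²/r.
r = mv/(|q|B) = (4.983×10⁻²⁷)(6.1×10⁶)/((3.204×10⁻¹⁹)(0.14)) ≈ 0.68 m.

r ≈ 0.68 m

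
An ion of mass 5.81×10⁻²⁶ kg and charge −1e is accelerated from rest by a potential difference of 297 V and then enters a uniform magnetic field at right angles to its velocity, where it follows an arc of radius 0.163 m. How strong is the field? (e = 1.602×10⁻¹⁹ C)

B ≈ 0.0900 T

v = √(2|q|V/m) = √(2·1.602×10⁻¹⁹·297/5.81×10⁻²⁶) ≈ 4.047×10⁴ m/s.
B = mv/(|q|r) = (5.81×10⁻²⁶)(4.047×10⁴)/((1.602×10⁻¹⁹)(0.163)) ≈ 0.0900 T.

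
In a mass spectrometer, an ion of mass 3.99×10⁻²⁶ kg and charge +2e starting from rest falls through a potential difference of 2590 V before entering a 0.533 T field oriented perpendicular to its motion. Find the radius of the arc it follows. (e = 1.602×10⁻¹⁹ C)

r ≈ 0.0477 m

Acceleration: |q|V = ½mv² ⇒ v = √(2|q|V/m) = √(2·3.204×10⁻¹⁹·2590/3.99×10⁻²⁶) ≈ 2.040×10⁵ m/s.
In the field: r = mv/(|q|B) = (3.99×10⁻²⁶)(2.040×10⁵)/((3.204×10⁻¹⁹)(0.533)) ≈ 0.0477 m.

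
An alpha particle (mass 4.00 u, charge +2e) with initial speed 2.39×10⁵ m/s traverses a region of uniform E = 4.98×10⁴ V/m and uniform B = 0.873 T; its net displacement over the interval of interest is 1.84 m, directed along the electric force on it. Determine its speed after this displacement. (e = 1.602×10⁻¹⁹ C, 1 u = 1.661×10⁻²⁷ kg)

v_f ≈ 2.98×10⁶ m/s

B does no work; ΔKE = |q|E d.
½mv_f² = ½mv₀² + |q|Ed = ½(6.644×10⁻²⁷)(2.39×10⁵)² + (3.204×10⁻¹⁹)(4.98×10⁴)(1.84) ≈ 1.898×10⁻¹⁶ J + 2.936×10⁻¹⁴ J ≈ 2.955×10⁻¹⁴ J.
v_f = √(2·2.955×10⁻¹⁴/6.644×10⁻²⁷) ≈ 2.98×10⁶ m/s.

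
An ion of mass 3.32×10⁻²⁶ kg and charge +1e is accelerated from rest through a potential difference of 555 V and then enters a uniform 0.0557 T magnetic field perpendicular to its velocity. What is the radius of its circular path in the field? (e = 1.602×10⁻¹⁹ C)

Acceleration: |q|V = ½mv² ⇒ v = √(2|q|V/m) = √(2·1.602×10⁻¹⁹·555/3.32×10⁻²⁶) ≈ 7.319×10⁴ m/s.
In the field: r = mv/(|q|B) = (3.32×10⁻²⁶)(7.319×10⁴)/((1.602×10⁻¹⁹)(0.0557)) ≈ 0.272 m.

r ≈ 0.272 m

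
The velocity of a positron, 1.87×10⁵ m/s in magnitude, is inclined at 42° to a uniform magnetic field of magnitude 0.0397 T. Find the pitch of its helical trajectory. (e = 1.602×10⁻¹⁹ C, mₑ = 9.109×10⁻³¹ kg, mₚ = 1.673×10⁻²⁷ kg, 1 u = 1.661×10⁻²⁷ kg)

p ≈ 1.25×10⁻⁴ m

v∥ = v cosθ = 1.87×10⁵·cos42° ≈ 1.390×10⁵ m/s.
T = 2πm/(|q|B) = 2π(9.109×10⁻³¹)/((1.602×10⁻¹⁹)(0.0397)) ≈ 8.999×10⁻¹⁰ s.
pitch = v∥ T = (1.390×10⁵)(8.999×10⁻¹⁰) ≈ 1.25×10⁻⁴ m.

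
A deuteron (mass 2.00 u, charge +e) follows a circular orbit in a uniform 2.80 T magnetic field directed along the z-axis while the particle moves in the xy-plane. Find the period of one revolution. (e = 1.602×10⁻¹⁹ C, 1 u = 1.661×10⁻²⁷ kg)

The cyclotron period depends only on m, q, B: T = 2πm/(|q|B).
T = 2π(3.322×10⁻²⁷)/((1.602×10⁻¹⁹)(2.80)) ≈ 4.65×10⁻⁸ s.

T ≈ 4.65×10⁻⁸ s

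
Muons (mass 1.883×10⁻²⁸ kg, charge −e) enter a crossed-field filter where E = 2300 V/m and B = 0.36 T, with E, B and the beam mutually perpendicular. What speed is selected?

v = 6400 m/s

Zero net Lorentz force requires |qE| = |q v×B|, i.e. E = vB.
v = E/B = 2300/0.36 = 6400 m/s.
The result is independent of the particle's charge and mass.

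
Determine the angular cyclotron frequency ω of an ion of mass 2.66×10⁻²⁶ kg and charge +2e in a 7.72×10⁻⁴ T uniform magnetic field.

ω ≈ 9300 rad/s

ω = |q|B/m.
ω = (3.204×10⁻¹⁹)(7.72×10⁻⁴)/2.66×10⁻²⁶ ≈ 9300 rad/s.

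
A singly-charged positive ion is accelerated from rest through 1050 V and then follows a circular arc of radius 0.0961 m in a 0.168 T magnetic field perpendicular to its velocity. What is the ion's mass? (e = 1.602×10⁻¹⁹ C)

Combine |q|V = ½mv² and r = mv/(|q|B): eliminate v to get m = qB²r²/(2V).
m = (1.602×10⁻¹⁹)(0.168)²(0.0961)²/(2·1050) ≈ 1.99×10⁻²⁶ kg.

m ≈ 1.99×10⁻²⁶ kg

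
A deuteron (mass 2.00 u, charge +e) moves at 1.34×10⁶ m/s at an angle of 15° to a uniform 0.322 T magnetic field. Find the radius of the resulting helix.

r ≈ 0.0223 m

v⊥ = v sinθ = 1.34×10⁶·sin15° ≈ 3.468×10⁵ m/s.
r = m v⊥/(|q|B) = (3.322×10⁻²⁷)(3.468×10⁵)/((1.602×10⁻¹⁹)(0.322)) ≈ 0.0223 m.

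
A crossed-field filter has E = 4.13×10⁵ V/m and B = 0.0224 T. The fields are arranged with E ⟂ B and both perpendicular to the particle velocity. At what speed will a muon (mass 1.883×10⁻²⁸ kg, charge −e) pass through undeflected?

v = 1.84×10⁷ m/s

For undeflected motion the electric and magnetic forces balance: qE = qvB.
v = E/B = 4.13×10⁵/0.0224 = 1.84×10⁷ m/s.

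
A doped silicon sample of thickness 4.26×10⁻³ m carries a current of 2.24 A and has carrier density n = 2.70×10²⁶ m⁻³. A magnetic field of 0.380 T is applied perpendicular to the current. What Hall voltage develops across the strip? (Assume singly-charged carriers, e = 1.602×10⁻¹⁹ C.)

V_H ≈ 4.62×10⁻⁶ V

V_H = IB/(n e t).
V_H = (2.24)(0.380)/((2.70×10²⁶)(1.602×10⁻¹⁹)(4.26×10⁻³)) ≈ 4.62×10⁻⁶ V.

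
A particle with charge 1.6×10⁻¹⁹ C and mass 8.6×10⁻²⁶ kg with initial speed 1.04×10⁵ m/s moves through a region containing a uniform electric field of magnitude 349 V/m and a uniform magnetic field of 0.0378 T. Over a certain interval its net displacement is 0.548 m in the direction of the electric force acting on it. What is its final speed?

v_f ≈ 1.07×10⁵ m/s

B does no work; ΔKE = |q|E d.
½mv_f² = ½mv₀² + |q|Ed = ½(8.6×10⁻²⁶)(1.04×10⁵)² + (1.6×10⁻¹⁹)(349)(0.548) ≈ 4.651×10⁻¹⁶ J + 3.060×10⁻¹⁷ J ≈ 4.957×10⁻¹⁶ J.
v_f = √(2·4.957×10⁻¹⁶/8.6×10⁻²⁶) ≈ 1.07×10⁵ m/s.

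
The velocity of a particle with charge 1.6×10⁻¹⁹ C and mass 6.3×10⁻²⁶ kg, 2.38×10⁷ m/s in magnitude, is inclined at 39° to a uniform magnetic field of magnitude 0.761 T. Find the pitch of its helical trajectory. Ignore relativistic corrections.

v∥ = v cosθ = 2.38×10⁷·cos39° ≈ 1.850×10⁷ m/s.
T = 2πm/(|q|B) = 2π(6.3×10⁻²⁶)/((1.6×10⁻¹⁹)(0.761)) ≈ 3.251×10⁻⁶ s.
pitch = v∥ T = (1.850×10⁷)(3.251×10⁻⁶) ≈ 60.1 m.

p ≈ 60.1 m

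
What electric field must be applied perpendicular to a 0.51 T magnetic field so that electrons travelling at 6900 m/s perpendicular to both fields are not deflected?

E = 3500 V/m

For straight-line motion qE = qvB, so E = vB.
E = 6900 × 0.51 = 3500 V/m.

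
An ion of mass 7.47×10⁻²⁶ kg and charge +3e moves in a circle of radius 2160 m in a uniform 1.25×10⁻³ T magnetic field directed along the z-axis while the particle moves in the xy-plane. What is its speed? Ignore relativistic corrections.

v ≈ 1.74×10⁷ m/s

From |q|vB = mv²/r, v = |q|Br/m.
v = (4.806×10⁻¹⁹)(1.25×10⁻³)(2160)/7.47×10⁻²⁶ ≈ 1.74×10⁷ m/s.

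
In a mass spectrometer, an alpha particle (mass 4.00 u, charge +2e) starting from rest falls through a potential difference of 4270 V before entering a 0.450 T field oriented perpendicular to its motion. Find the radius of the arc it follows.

r ≈ 0.0296 m

Acceleration: |q|V = ½mv² ⇒ v = √(2|q|V/m) = √(2·3.204×10⁻¹⁹·4270/6.644×10⁻²⁷) ≈ 6.417×10⁵ m/s.
In the field: r = mv/(|q|B) = (6.644×10⁻²⁷)(6.417×10⁵)/((3.204×10⁻¹⁹)(0.450)) ≈ 0.0296 m.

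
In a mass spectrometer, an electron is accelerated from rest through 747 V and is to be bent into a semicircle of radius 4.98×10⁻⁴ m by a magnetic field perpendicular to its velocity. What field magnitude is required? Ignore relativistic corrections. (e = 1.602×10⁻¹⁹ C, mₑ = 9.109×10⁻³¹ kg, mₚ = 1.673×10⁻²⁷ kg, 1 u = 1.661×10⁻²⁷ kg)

v = √(2|q|V/m) = √(2·1.602×10⁻¹⁹·747/9.109×10⁻³¹) ≈ 1.621×10⁷ m/s.
B = mv/(|q|r) = (9.109×10⁻³¹)(1.621×10⁷)/((1.602×10⁻¹⁹)(4.98×10⁻⁴)) ≈ 0.185 T.

B ≈ 0.185 T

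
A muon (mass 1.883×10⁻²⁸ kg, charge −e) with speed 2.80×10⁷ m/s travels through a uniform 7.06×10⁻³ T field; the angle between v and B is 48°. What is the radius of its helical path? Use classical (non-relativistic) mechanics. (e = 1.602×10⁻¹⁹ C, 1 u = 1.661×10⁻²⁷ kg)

r ≈ 3.46 m

v⊥ = v sinθ = 2.80×10⁷·sin48° ≈ 2.081×10⁷ m/s.
r = m v⊥/(|q|B) = (1.883×10⁻²⁸)(2.081×10⁷)/((1.602×10⁻¹⁹)(7.06×10⁻³)) ≈ 3.46 m.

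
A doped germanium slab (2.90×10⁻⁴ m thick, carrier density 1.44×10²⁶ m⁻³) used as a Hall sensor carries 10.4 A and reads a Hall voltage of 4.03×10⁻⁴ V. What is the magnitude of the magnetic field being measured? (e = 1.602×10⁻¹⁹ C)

B ≈ 0.259 T

From V_H = IB/(n e t), B = V_H n e t / I.
B = (4.03×10⁻⁴)(1.44×10²⁶)(1.602×10⁻¹⁹)(2.90×10⁻⁴)/10.4 ≈ 0.259 T.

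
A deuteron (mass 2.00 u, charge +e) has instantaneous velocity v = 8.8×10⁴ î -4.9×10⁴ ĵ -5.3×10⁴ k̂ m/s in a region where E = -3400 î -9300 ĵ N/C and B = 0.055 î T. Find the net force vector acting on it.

v×B = (0, -2920, 2700) N/C.
E + v×B = (-3400, -1.22×10⁴, 2700) N/C.
F = q(E + v×B) = (1.602×10⁻¹⁹ C)·(-3400, -1.22×10⁴, 2700) = (-5.45×10⁻¹⁶, -1.96×10⁻¹⁵, 4.32×10⁻¹⁶) N.

F ≈ (-5.45×10⁻¹⁶, -1.96×10⁻¹⁵, 4.32×10⁻¹⁶) N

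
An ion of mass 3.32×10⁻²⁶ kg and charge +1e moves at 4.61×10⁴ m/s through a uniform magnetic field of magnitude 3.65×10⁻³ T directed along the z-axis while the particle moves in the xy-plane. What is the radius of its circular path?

The magnetic force provides the centripetal force: |q|vB = mv²/r.
r = mv/(|q|B) = (3.32×10⁻²⁶)(4.61×10⁴)/((1.602×10⁻¹⁹)(3.65×10⁻³)) ≈ 2.62 m.

r ≈ 2.62 m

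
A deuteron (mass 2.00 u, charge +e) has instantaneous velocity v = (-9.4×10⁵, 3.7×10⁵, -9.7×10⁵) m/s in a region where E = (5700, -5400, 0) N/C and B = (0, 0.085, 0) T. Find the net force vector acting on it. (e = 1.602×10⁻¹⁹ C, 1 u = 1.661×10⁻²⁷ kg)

v×B = (8.24×10⁴, 0, -7.99×10⁴) N/C.
E + v×B = (8.82×10⁴, -5400, -7.99×10⁴) N/C.
F = q(E + v×B) = (1.602×10⁻¹⁹ C)·(8.82×10⁴, -5400, -7.99×10⁴) = (1.41×10⁻¹⁴, -8.65×10⁻¹⁶, -1.28×10⁻¹⁴) N.

F ≈ (1.41×10⁻¹⁴, -8.65×10⁻¹⁶, -1.28×10⁻¹⁴) N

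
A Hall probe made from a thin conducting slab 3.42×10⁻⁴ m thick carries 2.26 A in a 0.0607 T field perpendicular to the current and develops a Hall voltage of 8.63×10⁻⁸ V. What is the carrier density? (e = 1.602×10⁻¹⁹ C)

From V_H = IB/(n e t), n = IB/(V_H e t).
n = (2.26)(0.0607)/((8.63×10⁻⁸)(1.602×10⁻¹⁹)(3.42×10⁻⁴)) ≈ 2.90×10²⁸ m⁻³.

n ≈ 2.90×10²⁸ m⁻³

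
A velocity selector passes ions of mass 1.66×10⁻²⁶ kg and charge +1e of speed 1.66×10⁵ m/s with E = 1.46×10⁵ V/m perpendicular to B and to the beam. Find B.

B = 0.880 T

Balance of forces in the selector: qE = qvB ⇒ B = E/v.
B = 1.46×10⁵/1.66×10⁵ = 0.880 T.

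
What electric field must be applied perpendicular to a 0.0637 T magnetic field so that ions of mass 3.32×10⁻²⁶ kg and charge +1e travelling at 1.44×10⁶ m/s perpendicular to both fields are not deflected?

E = 9.17×10⁴ V/m

For straight-line motion qE = qvB, so E = vB.
E = 1.44×10⁶ × 0.0637 = 9.17×10⁴ V/m.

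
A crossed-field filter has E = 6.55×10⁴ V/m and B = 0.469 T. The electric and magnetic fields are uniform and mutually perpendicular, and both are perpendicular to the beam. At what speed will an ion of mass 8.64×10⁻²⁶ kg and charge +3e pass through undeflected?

v = 1.40×10⁵ m/s

Straight-line motion ⇒ electric and magnetic forces cancel, so E = vB.
v = E/B = 6.55×10⁴/0.469 = 1.40×10⁵ m/s.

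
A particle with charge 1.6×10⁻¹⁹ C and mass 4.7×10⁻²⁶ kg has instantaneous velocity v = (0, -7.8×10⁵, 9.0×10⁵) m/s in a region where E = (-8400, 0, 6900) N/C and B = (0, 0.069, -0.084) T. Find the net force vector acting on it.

v×B = (3420, 0, 0) N/C.
E + v×B = (-4980, 0, 6900) N/C.
F = q(E + v×B) = (1.6×10⁻¹⁹ C)·(-4980, 0, 6900) = (-7.97×10⁻¹⁶, 0, 1.10×10⁻¹⁵) N.

F ≈ (-7.97×10⁻¹⁶, 0, 1.10×10⁻¹⁵) N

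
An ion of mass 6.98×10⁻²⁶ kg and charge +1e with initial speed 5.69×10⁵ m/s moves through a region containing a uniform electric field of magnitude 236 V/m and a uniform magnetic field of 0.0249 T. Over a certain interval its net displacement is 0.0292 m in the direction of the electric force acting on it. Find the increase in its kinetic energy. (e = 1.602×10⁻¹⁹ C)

ΔKE ≈ 1.10×10⁻¹⁸ J

The magnetic force is always ⟂ v and does no work; only the electric force changes KE.
ΔKE = F_E · d = |q|E d = (1.602×10⁻¹⁹)(236)(0.0292) ≈ 1.10×10⁻¹⁸ J.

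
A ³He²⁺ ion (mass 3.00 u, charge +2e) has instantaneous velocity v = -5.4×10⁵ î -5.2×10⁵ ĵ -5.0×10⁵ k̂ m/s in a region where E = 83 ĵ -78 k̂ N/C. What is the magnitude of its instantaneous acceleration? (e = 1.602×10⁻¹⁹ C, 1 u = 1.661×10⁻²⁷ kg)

Only an electric field acts, so F = qE = (3.204×10⁻¹⁹ C)·(0, 83.0, -78.0) = (0, 2.66×10⁻¹⁷, -2.50×10⁻¹⁷) N.
|a| = |F|/m = 3.649×10⁻¹⁷/4.983×10⁻²⁷ ≈ 7.32×10⁹ m/s².

|a| ≈ 7.32×10⁹ m/s²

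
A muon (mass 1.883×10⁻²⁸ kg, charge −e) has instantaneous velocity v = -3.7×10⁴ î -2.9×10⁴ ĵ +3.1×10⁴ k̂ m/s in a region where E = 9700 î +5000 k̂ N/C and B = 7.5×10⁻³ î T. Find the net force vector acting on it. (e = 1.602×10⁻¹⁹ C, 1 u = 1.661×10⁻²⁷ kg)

v×B = (0, 232, 218) N/C.
E + v×B = (9700, 232, 5220) N/C.
F = q(E + v×B) = (−1.602×10⁻¹⁹ C)·(9700, 232, 5220) = (-1.55×10⁻¹⁵, -3.72×10⁻¹⁷, -8.36×10⁻¹⁶) N.

F ≈ (-1.55×10⁻¹⁵, -3.72×10⁻¹⁷, -8.36×10⁻¹⁶) N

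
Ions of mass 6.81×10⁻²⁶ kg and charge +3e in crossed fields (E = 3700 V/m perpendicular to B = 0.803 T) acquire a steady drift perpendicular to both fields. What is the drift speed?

In crossed fields the guiding centre drifts at v_d = |E×B|/B² = E/B, independent of charge and mass.
v_d = 3700/0.803 = 4610 m/s.

v_d ≈ 4610 m/s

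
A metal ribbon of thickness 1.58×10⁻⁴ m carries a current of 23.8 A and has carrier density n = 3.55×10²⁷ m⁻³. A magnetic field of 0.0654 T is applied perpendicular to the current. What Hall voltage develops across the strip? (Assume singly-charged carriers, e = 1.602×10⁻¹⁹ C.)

V_H = IB/(n e t).
V_H = (23.8)(0.0654)/((3.55×10²⁷)(1.602×10⁻¹⁹)(1.58×10⁻⁴)) ≈ 1.73×10⁻⁵ V.

V_H ≈ 1.73×10⁻⁵ V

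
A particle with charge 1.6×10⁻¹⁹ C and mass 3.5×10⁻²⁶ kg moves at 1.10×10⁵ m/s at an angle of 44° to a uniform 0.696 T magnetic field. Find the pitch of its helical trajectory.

p ≈ 0.156 m

v∥ = v cosθ = 1.10×10⁵·cos44° ≈ 7.913×10⁴ m/s.
T = 2πm/(|q|B) = 2π(3.5×10⁻²⁶)/((1.6×10⁻¹⁹)(0.696)) ≈ 1.975×10⁻⁶ s.
pitch = v∥ T = (7.913×10⁴)(1.975×10⁻⁶) ≈ 0.156 m.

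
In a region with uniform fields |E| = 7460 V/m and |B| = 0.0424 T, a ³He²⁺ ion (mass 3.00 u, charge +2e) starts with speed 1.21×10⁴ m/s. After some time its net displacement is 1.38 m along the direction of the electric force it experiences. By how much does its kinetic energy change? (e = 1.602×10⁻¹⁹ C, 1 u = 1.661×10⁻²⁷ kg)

ΔKE ≈ 3.30×10⁻¹⁵ J

The magnetic force is always ⟂ v and does no work; only the electric force changes KE.
ΔKE = F_E · d = |q|E d = (3.204×10⁻¹⁹)(7460)(1.38) ≈ 3.30×10⁻¹⁵ J.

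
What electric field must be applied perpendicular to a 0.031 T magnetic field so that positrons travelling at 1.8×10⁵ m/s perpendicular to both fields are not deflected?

E = 5600 V/m

For straight-line motion qE = qvB, so E = vB.
E = 1.8×10⁵ × 0.031 = 5600 V/m.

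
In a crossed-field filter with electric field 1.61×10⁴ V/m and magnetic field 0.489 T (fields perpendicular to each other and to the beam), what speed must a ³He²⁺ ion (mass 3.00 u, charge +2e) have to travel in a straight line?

v = 3.29×10⁴ m/s

Straight-line motion ⇒ electric and magnetic forces cancel, so E = vB.
v = E/B = 1.61×10⁴/0.489 = 3.29×10⁴ m/s.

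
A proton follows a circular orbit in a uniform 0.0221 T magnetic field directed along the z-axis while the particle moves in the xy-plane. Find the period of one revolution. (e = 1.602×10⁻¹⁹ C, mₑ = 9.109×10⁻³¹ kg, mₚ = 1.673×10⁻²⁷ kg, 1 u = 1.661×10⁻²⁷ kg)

The cyclotron period depends only on m, q, B: T = 2πm/(|q|B).
T = 2π(1.673×10⁻²⁷)/((1.602×10⁻¹⁹)(0.0221)) ≈ 2.97×10⁻⁶ s.

T ≈ 2.97×10⁻⁶ s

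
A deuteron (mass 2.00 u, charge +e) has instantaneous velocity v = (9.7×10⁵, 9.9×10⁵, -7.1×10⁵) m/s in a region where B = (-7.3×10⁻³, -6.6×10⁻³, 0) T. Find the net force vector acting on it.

F ≈ (-7.51×10⁻¹⁶, 8.30×10⁻¹⁶, 1.32×10⁻¹⁶) N

v×B = (-4690, 5180, 825) N/C.
F = q v×B = (1.602×10⁻¹⁹ C)·(-4690, 5180, 825) = (-7.51×10⁻¹⁶, 8.30×10⁻¹⁶, 1.32×10⁻¹⁶) N.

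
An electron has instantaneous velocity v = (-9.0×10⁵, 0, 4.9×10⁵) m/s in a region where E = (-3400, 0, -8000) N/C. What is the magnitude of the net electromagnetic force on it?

|F| ≈ 1.39×10⁻¹⁵ N

Only an electric field acts, so F = qE = (−1.602×10⁻¹⁹ C)·(-3400, 0, -8000) = (5.45×10⁻¹⁶, 0, 1.28×10⁻¹⁵) N.
|F| = 1.39×10⁻¹⁵ N.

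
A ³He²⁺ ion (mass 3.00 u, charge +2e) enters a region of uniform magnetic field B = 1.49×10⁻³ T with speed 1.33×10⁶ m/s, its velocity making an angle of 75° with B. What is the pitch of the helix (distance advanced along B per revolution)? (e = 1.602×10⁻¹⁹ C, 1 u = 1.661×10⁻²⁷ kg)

p ≈ 22.6 m

v∥ = v cosθ = 1.33×10⁶·cos75° ≈ 3.442×10⁵ m/s.
T = 2πm/(|q|B) = 2π(4.983×10⁻²⁷)/((3.204×10⁻¹⁹)(1.49×10⁻³)) ≈ 6.558×10⁻⁵ s.
pitch = v∥ T = (3.442×10⁵)(6.558×10⁻⁵) ≈ 22.6 m.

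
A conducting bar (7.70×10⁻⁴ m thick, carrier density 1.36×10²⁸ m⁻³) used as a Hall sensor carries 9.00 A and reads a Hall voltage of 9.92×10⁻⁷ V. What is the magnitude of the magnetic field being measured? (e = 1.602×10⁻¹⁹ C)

B ≈ 0.185 T

From V_H = IB/(n e t), B = V_H n e t / I.
B = (9.92×10⁻⁷)(1.36×10²⁸)(1.602×10⁻¹⁹)(7.70×10⁻⁴)/9.00 ≈ 0.185 T.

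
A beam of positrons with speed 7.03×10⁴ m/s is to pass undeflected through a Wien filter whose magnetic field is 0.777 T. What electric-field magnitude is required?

E = 5.46×10⁴ V/m

For straight-line motion qE = qvB, so E = vB.
E = 7.03×10⁴ × 0.777 = 5.46×10⁴ V/m.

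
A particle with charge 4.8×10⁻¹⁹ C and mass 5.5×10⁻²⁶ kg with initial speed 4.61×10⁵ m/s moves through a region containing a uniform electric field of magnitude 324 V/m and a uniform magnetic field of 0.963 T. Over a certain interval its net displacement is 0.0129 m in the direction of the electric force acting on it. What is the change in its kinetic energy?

ΔKE ≈ 2.01×10⁻¹⁸ J

The magnetic force is always ⟂ v and does no work; only the electric force changes KE.
ΔKE = F_E · d = |q|E d = (4.8×10⁻¹⁹)(324)(0.0129) ≈ 2.01×10⁻¹⁸ J.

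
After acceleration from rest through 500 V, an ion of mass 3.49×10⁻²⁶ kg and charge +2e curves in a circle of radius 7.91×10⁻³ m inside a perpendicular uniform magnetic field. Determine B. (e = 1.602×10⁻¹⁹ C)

B ≈ 1.32 T

v = √(2|q|V/m) = √(2·3.204×10⁻¹⁹·500/3.49×10⁻²⁶) ≈ 9.582×10⁴ m/s.
B = mv/(|q|r) = (3.49×10⁻²⁶)(9.582×10⁴)/((3.204×10⁻¹⁹)(7.91×10⁻³)) ≈ 1.32 T.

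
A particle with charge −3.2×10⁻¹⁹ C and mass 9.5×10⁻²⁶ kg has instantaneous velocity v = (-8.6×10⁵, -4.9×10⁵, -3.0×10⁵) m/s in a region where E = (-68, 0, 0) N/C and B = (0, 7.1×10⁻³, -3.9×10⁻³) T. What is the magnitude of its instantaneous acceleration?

|a| ≈ 2.70×10¹⁰ m/s²

v×B = (4040, -3350, -6110) N/C.
E + v×B = (3970, -3350, -6110) N/C.
F = q(E + v×B) = (−3.2×10⁻¹⁹ C)·(3970, -3350, -6110) = (-1.27×10⁻¹⁵, 1.07×10⁻¹⁵, 1.95×10⁻¹⁵) N.
|a| = |F|/m = 2.566×10⁻¹⁵/9.5×10⁻²⁶ ≈ 2.70×10¹⁰ m/s².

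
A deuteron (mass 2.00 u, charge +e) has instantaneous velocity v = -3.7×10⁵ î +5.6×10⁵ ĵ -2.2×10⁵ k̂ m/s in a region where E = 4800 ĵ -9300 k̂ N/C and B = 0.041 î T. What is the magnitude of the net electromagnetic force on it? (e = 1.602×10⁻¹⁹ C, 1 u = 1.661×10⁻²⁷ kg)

v×B = (0, -9020, -2.30×10⁴) N/C.
E + v×B = (0, -4220, -3.23×10⁴) N/C.
F = q(E + v×B) = (1.602×10⁻¹⁹ C)·(0, -4220, -3.23×10⁴) = (0, -6.76×10⁻¹⁶, -5.17×10⁻¹⁵) N.
|F| = 5.21×10⁻¹⁵ N.

|F| ≈ 5.21×10⁻¹⁵ N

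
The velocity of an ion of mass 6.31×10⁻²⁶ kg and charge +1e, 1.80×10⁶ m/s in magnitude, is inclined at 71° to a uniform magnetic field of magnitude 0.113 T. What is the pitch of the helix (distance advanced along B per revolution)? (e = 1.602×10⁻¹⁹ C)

v∥ = v cosθ = 1.80×10⁶·cos71° ≈ 5.860×10⁵ m/s.
T = 2πm/(|q|B) = 2π(6.31×10⁻²⁶)/((1.602×10⁻¹⁹)(0.113)) ≈ 2.190×10⁻⁵ s.
pitch = v∥ T = (5.860×10⁵)(2.190×10⁻⁵) ≈ 12.8 m.

p ≈ 12.8 m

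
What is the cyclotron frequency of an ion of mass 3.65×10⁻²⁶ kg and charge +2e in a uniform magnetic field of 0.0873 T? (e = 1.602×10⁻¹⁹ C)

f ≈ 1.22×10⁵ Hz

f = |q|B/(2πm).
f = (3.204×10⁻¹⁹)(0.0873)/(2π·3.65×10⁻²⁶) ≈ 1.22×10⁵ Hz.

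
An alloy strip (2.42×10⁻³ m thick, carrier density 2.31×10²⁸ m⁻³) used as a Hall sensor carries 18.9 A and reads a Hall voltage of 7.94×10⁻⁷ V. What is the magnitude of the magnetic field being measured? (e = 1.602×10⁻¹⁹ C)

B ≈ 0.376 T

From V_H = IB/(n e t), B = V_H n e t / I.
B = (7.94×10⁻⁷)(2.31×10²⁸)(1.602×10⁻¹⁹)(2.42×10⁻³)/18.9 ≈ 0.376 T.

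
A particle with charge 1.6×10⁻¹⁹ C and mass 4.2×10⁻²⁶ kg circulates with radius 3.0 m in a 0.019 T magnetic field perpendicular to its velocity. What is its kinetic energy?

v = |q|Br/m, then KE = ½mv² = (qBr)²/(2m).
v = (1.6×10⁻¹⁹)(0.019)(3.0)/4.2×10⁻²⁶ ≈ 2.171×10⁵ m/s.
KE = ½(4.2×10⁻²⁶)(2.171×10⁵)² ≈ 9.9×10⁻¹⁶ J.

KE ≈ 9.9×10⁻¹⁶ J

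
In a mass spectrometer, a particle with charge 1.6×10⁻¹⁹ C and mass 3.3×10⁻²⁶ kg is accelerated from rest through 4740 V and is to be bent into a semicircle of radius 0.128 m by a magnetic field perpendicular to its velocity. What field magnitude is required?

v = √(2|q|V/m) = √(2·1.6×10⁻¹⁹·4740/3.3×10⁻²⁶) ≈ 2.144×10⁵ m/s.
B = mv/(|q|r) = (3.3×10⁻²⁶)(2.144×10⁵)/((1.6×10⁻¹⁹)(0.128)) ≈ 0.345 T.

B ≈ 0.345 T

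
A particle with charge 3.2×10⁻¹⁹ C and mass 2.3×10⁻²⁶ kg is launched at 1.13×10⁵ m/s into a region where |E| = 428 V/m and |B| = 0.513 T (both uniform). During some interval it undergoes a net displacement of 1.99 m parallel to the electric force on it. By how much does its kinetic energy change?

ΔKE ≈ 2.73×10⁻¹⁶ J

The magnetic force is always ⟂ v and does no work; only the electric force changes KE.
ΔKE = F_E · d = |q|E d = (3.2×10⁻¹⁹)(428)(1.99) ≈ 2.73×10⁻¹⁶ J.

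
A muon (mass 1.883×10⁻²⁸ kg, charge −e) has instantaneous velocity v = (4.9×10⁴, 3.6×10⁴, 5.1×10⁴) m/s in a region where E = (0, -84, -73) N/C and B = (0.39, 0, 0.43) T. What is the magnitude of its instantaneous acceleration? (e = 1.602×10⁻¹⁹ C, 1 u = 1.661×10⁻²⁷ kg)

v×B = (1.55×10⁴, -1180, -1.40×10⁴) N/C.
E + v×B = (1.55×10⁴, -1260, -1.41×10⁴) N/C.
F = q(E + v×B) = (−1.602×10⁻¹⁹ C)·(1.55×10⁴, -1260, -1.41×10⁴) = (-2.48×10⁻¹⁵, 2.02×10⁻¹⁶, 2.26×10⁻¹⁵) N.
|a| = |F|/m = 3.362×10⁻¹⁵/1.883×10⁻²⁸ ≈ 1.79×10¹³ m/s².

|a| ≈ 1.79×10¹³ m/s²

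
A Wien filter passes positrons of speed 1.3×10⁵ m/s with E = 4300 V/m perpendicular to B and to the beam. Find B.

Balance of forces in the selector: qE = qvB ⇒ B = E/v.
B = 4300/1.3×10⁵ = 0.033 T.

B = 0.033 T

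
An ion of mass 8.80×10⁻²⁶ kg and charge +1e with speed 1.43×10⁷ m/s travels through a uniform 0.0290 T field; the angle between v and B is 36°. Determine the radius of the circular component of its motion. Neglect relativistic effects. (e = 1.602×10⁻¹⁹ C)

r ≈ 159 m

v⊥ = v sinθ = 1.43×10⁷·sin36° ≈ 8.405×10⁶ m/s.
r = m v⊥/(|q|B) = (8.80×10⁻²⁶)(8.405×10⁶)/((1.602×10⁻¹⁹)(0.0290)) ≈ 159 m.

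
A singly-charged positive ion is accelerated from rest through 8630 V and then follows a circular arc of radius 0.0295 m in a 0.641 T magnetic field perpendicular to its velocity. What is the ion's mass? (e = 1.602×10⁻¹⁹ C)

Combine |q|V = ½mv² and r = mv/(|q|B): eliminate v to get m = qB²r²/(2V).
m = (1.602×10⁻¹⁹)(0.641)²(0.0295)²/(2·8630) ≈ 3.32×10⁻²⁷ kg.

m ≈ 3.32×10⁻²⁷ kg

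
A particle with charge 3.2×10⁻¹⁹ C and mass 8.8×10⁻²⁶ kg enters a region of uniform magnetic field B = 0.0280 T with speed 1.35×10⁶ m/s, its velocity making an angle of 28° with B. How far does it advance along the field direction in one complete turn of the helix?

v∥ = v cosθ = 1.35×10⁶·cos28° ≈ 1.192×10⁶ m/s.
T = 2πm/(|q|B) = 2π(8.8×10⁻²⁶)/((3.2×10⁻¹⁹)(0.0280)) ≈ 6.171×10⁻⁵ s.
pitch = v∥ T = (1.192×10⁶)(6.171×10⁻⁵) ≈ 73.6 m.

p ≈ 73.6 m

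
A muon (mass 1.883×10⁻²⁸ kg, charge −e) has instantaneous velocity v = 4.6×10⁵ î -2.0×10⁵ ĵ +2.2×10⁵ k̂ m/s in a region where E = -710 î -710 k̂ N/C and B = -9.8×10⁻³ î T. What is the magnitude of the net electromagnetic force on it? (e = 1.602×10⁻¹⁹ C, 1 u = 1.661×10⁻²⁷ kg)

v×B = (0, -2160, -1960) N/C.
E + v×B = (-710, -2160, -2670) N/C.
F = q(E + v×B) = (−1.602×10⁻¹⁹ C)·(-710, -2160, -2670) = (1.14×10⁻¹⁶, 3.45×10⁻¹⁶, 4.28×10⁻¹⁶) N.
|F| = 5.61×10⁻¹⁶ N.

|F| ≈ 5.61×10⁻¹⁶ N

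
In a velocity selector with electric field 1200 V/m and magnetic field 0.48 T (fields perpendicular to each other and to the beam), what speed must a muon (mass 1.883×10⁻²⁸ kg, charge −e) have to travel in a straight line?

For undeflected motion the electric and magnetic forces balance: qE = qvB.
v = E/B = 1200/0.48 = 2500 m/s.
The result is independent of the particle's charge and mass.

v = 2500 m/s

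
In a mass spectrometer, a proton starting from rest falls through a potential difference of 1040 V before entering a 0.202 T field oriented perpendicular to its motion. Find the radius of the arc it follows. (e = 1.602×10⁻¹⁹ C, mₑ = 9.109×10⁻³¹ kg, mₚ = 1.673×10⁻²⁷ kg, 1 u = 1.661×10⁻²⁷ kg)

r ≈ 0.0231 m

Acceleration: |q|V = ½mv² ⇒ v = √(2|q|V/m) = √(2·1.602×10⁻¹⁹·1040/1.673×10⁻²⁷) ≈ 4.463×10⁵ m/s.
In the field: r = mv/(|q|B) = (1.673×10⁻²⁷)(4.463×10⁵)/((1.602×10⁻¹⁹)(0.202)) ≈ 0.0231 m.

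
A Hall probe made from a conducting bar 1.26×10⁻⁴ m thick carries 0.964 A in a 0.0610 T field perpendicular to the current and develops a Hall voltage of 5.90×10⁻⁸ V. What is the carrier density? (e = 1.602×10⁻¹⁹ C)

From V_H = IB/(n e t), n = IB/(V_H e t).
n = (0.964)(0.0610)/((5.90×10⁻⁸)(1.602×10⁻¹⁹)(1.26×10⁻⁴)) ≈ 4.94×10²⁸ m⁻³.

n ≈ 4.94×10²⁸ m⁻³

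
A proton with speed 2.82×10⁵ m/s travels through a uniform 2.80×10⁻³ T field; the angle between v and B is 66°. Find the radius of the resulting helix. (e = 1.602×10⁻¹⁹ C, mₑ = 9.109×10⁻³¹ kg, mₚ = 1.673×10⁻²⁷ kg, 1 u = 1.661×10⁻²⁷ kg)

r ≈ 0.961 m

v⊥ = v sinθ = 2.82×10⁵·sin66° ≈ 2.576×10⁵ m/s.
r = m v⊥/(|q|B) = (1.673×10⁻²⁷)(2.576×10⁵)/((1.602×10⁻¹⁹)(2.80×10⁻³)) ≈ 0.961 m.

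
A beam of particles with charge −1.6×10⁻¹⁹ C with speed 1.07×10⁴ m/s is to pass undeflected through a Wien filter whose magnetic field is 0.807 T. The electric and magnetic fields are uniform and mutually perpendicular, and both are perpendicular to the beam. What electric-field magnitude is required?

E = 8630 V/m

For straight-line motion qE = qvB, so E = vB.
E = 1.07×10⁴ × 0.807 = 8630 V/m.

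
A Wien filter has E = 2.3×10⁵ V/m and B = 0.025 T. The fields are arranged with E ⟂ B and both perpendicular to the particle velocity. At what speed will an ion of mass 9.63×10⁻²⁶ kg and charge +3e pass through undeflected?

Zero net Lorentz force requires |qE| = |q v×B|, i.e. E = vB.
v = E/B = 2.3×10⁵/0.025 = 9.2×10⁶ m/s.
The result is independent of the particle's charge and mass.

v = 9.2×10⁶ m/s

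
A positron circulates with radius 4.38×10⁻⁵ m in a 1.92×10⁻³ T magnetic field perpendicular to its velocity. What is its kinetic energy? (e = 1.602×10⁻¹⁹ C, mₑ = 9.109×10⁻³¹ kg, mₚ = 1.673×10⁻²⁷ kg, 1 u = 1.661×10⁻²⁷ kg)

v = |q|Br/m, then KE = ½mv² = (qBr)²/(2m).
v = (1.602×10⁻¹⁹)(1.92×10⁻³)(4.38×10⁻⁵)/9.109×10⁻³¹ ≈ 1.479×10⁴ m/s.
KE = ½(9.109×10⁻³¹)(1.479×10⁴)² ≈ 9.96×10⁻²³ J = 6.22×10⁻⁴ eV.

KE ≈ 6.22×10⁻⁴ eV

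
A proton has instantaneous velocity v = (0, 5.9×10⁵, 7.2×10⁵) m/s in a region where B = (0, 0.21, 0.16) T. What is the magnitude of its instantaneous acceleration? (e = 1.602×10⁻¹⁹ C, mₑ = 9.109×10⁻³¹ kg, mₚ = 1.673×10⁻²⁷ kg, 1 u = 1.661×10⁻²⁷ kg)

v×B = (-5.68×10⁴, 0, 0) N/C.
F = q v×B = (1.602×10⁻¹⁹ C)·(-5.68×10⁴, 0, 0) = (-9.10×10⁻¹⁵, 0, 0) N.
|a| = |F|/m = 9.099×10⁻¹⁵/1.673×10⁻²⁷ ≈ 5.44×10¹² m/s².

|a| ≈ 5.44×10¹² m/s²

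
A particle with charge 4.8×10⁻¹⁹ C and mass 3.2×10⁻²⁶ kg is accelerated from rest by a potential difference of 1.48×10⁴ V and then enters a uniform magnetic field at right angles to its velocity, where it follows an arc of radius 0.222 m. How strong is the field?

v = √(2|q|V/m) = √(2·4.8×10⁻¹⁹·1.48×10⁴/3.2×10⁻²⁶) ≈ 6.663×10⁵ m/s.
B = mv/(|q|r) = (3.2×10⁻²⁶)(6.663×10⁵)/((4.8×10⁻¹⁹)(0.222)) ≈ 0.200 T.

B ≈ 0.200 T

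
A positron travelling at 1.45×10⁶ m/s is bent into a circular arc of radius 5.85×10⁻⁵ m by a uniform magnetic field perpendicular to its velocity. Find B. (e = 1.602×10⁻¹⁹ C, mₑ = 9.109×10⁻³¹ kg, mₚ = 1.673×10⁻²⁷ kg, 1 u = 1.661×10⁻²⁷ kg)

B ≈ 0.141 T

From |q|vB = mv²/r, B = mv/(|q|r).
B = (9.109×10⁻³¹)(1.45×10⁶)/((1.602×10⁻¹⁹)(5.85×10⁻⁵)) ≈ 0.141 T.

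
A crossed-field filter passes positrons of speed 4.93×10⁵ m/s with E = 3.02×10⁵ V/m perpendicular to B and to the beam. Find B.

Balance of forces in the selector: qE = qvB ⇒ B = E/v.
B = 3.02×10⁵/4.93×10⁵ = 0.613 T.

B = 0.613 T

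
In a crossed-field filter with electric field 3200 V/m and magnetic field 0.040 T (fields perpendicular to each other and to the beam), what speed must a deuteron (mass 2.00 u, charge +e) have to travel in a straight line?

Straight-line motion ⇒ electric and magnetic forces cancel, so E = vB.
v = E/B = 3200/0.040 = 8.0×10⁴ m/s.
The result is independent of the particle's charge and mass.

v = 8.0×10⁴ m/s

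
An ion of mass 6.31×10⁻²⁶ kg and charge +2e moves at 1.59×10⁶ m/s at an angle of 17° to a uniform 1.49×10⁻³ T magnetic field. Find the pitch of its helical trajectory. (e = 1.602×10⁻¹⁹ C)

v∥ = v cosθ = 1.59×10⁶·cos17° ≈ 1.521×10⁶ m/s.
T = 2πm/(|q|B) = 2π(6.31×10⁻²⁶)/((3.204×10⁻¹⁹)(1.49×10⁻³)) ≈ 8.305×10⁻⁴ s.
pitch = v∥ T = (1.521×10⁶)(8.305×10⁻⁴) ≈ 1260 m.

p ≈ 1260 m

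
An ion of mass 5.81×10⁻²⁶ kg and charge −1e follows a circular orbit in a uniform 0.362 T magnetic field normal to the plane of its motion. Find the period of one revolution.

T ≈ 6.29×10⁻⁶ s

The cyclotron period depends only on m, q, B: T = 2πm/(|q|B).
T = 2π(5.81×10⁻²⁶)/((1.602×10⁻¹⁹)(0.362)) ≈ 6.29×10⁻⁶ s.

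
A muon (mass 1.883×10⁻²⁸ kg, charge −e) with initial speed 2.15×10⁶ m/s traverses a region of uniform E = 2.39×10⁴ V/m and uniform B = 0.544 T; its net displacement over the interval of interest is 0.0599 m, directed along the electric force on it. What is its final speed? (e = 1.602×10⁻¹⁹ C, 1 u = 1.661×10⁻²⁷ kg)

B does no work; ΔKE = |q|E d.
½mv_f² = ½mv₀² + |q|Ed = ½(1.883×10⁻²⁸)(2.15×10⁶)² + (1.602×10⁻¹⁹)(2.39×10⁴)(0.0599) ≈ 4.352×10⁻¹⁶ J + 2.293×10⁻¹⁶ J ≈ 6.646×10⁻¹⁶ J.
v_f = √(2·6.646×10⁻¹⁶/1.883×10⁻²⁸) ≈ 2.66×10⁶ m/s.

v_f ≈ 2.66×10⁶ m/s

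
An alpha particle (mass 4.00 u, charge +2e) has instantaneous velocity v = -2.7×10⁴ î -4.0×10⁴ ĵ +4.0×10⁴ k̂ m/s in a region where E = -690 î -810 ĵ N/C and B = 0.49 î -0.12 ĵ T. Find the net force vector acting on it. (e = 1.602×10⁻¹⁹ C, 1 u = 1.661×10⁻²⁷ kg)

F ≈ (1.32×10⁻¹⁵, 6.02×10⁻¹⁵, 7.32×10⁻¹⁵) N

v×B = (4800, 1.96×10⁴, 2.28×10⁴) N/C.
E + v×B = (4110, 1.88×10⁴, 2.28×10⁴) N/C.
F = q(E + v×B) = (3.204×10⁻¹⁹ C)·(4110, 1.88×10⁴, 2.28×10⁴) = (1.32×10⁻¹⁵, 6.02×10⁻¹⁵, 7.32×10⁻¹⁵) N.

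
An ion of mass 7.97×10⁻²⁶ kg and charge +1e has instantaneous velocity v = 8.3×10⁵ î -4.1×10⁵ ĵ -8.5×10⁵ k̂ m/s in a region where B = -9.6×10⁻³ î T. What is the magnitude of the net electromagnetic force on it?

v×B = (0, 8160, -3940) N/C.
F = q v×B = (1.602×10⁻¹⁹ C)·(0, 8160, -3940) = (0, 1.31×10⁻¹⁵, -6.31×10⁻¹⁶) N.
|F| = 1.45×10⁻¹⁵ N.

|F| ≈ 1.45×10⁻¹⁵ N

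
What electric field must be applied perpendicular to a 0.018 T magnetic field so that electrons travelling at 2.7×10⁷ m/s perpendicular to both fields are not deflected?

E = 4.9×10⁵ V/m

For straight-line motion qE = qvB, so E = vB.
E = 2.7×10⁷ × 0.018 = 4.9×10⁵ V/m.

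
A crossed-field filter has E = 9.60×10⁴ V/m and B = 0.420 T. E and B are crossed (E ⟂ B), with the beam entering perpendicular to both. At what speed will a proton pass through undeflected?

v = 2.29×10⁵ m/s

Straight-line motion ⇒ electric and magnetic forces cancel, so E = vB.
v = E/B = 9.60×10⁴/0.420 = 2.29×10⁵ m/s.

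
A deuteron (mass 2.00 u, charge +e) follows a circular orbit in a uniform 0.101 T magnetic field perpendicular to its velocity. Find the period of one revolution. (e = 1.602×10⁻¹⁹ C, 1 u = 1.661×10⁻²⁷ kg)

The cyclotron period depends only on m, q, B: T = 2πm/(|q|B).
T = 2π(3.322×10⁻²⁷)/((1.602×10⁻¹⁹)(0.101)) ≈ 1.29×10⁻⁶ s.

T ≈ 1.29×10⁻⁶ s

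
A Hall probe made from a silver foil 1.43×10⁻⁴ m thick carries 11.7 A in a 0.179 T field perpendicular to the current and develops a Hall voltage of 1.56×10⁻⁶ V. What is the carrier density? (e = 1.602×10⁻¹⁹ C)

n ≈ 5.86×10²⁸ m⁻³

From V_H = IB/(n e t), n = IB/(V_H e t).
n = (11.7)(0.179)/((1.56×10⁻⁶)(1.602×10⁻¹⁹)(1.43×10⁻⁴)) ≈ 5.86×10²⁸ m⁻³.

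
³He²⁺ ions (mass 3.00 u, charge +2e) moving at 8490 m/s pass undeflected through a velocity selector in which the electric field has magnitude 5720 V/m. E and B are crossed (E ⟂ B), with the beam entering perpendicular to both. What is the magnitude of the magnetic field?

B = 0.674 T

Balance of forces in the selector: qE = qvB ⇒ B = E/v.
B = 5720/8490 = 0.674 T.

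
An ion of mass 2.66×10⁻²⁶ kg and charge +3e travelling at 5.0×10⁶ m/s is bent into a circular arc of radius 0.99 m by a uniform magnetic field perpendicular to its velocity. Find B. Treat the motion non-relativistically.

B ≈ 0.28 T

From |q|vB = mv²/r, B = mv/(|q|r).
B = (2.66×10⁻²⁶)(5.0×10⁶)/((4.806×10⁻¹⁹)(0.99)) ≈ 0.28 T.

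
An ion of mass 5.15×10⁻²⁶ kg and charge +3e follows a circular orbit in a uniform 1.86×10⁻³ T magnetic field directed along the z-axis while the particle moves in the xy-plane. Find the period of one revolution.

The cyclotron period depends only on m, q, B: T = 2πm/(|q|B).
T = 2π(5.15×10⁻²⁶)/((4.806×10⁻¹⁹)(1.86×10⁻³)) ≈ 3.62×10⁻⁴ s.

T ≈ 3.62×10⁻⁴ s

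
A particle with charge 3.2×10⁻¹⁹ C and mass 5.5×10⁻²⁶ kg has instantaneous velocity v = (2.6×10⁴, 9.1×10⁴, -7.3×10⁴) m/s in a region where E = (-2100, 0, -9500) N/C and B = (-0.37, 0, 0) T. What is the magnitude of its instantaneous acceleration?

|a| ≈ 2.11×10¹¹ m/s²

v×B = (0, 2.70×10⁴, 3.37×10⁴) N/C.
E + v×B = (-2100, 2.70×10⁴, 2.42×10⁴) N/C.
F = q(E + v×B) = (3.2×10⁻¹⁹ C)·(-2100, 2.70×10⁴, 2.42×10⁴) = (-6.72×10⁻¹⁶, 8.64×10⁻¹⁵, 7.73×10⁻¹⁵) N.
|a| = |F|/m = 1.162×10⁻¹⁴/5.5×10⁻²⁶ ≈ 2.11×10¹¹ m/s².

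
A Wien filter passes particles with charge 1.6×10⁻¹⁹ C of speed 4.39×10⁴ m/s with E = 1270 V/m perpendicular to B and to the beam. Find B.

B = 0.0289 T

Balance of forces in the selector: qE = qvB ⇒ B = E/v.
B = 1270/4.39×10⁴ = 0.0289 T.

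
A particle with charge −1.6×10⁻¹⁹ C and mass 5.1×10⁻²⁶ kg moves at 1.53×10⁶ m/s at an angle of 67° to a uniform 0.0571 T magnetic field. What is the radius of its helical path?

r ≈ 7.86 m

v⊥ = v sinθ = 1.53×10⁶·sin67° ≈ 1.408×10⁶ m/s.
r = m v⊥/(|q|B) = (5.1×10⁻²⁶)(1.408×10⁶)/((1.6×10⁻¹⁹)(0.0571)) ≈ 7.86 m.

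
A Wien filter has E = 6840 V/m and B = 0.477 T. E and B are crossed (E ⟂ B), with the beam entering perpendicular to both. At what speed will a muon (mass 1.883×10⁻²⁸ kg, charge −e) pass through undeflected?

v = 1.43×10⁴ m/s

For undeflected motion the electric and magnetic forces balance: qE = qvB.
v = E/B = 6840/0.477 = 1.43×10⁴ m/s.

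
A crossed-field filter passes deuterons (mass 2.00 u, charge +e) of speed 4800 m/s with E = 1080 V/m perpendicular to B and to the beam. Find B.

Balance of forces in the selector: qE = qvB ⇒ B = E/v.
B = 1080/4800 = 0.225 T.

B = 0.225 T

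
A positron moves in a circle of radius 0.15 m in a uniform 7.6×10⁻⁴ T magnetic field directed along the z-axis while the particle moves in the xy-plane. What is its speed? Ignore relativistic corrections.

From |q|vB = mv²/r, v = |q|Br/m.
v = (1.602×10⁻¹⁹)(7.6×10⁻⁴)(0.15)/9.109×10⁻³¹ ≈ 2.0×10⁷ m/s.

v ≈ 2.0×10⁷ m/s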